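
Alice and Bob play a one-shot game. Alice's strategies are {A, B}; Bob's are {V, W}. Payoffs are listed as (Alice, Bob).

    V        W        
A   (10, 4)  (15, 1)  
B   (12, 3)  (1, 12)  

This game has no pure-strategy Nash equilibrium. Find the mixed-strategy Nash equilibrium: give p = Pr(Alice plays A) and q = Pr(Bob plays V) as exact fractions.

In a mixed NE each player is indifferent between their pure strategies, so the opponent's mix sets the indifference.
Bob indifferent between V and W: p·4 + (1−p)·3 = p·1 + (1−p)·12 ⟹ 3 + 1p = 12 + (-11)p ⟹ p = 3/4.
Alice indifferent between A and B: q·10 + (1−q)·15 = q·12 + (1−q)·1 ⟹ 15 + (-5)q = 1 + 11q ⟹ q = 7/8.

p = 3/4, q = 7/8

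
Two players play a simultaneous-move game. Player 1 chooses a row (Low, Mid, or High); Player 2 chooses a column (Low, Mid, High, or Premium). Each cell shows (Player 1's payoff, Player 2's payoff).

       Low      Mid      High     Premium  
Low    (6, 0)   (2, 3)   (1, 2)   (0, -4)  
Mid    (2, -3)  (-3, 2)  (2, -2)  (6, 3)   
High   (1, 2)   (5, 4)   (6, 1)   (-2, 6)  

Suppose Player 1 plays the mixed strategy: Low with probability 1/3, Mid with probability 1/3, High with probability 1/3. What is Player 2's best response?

Mid

Player 2's best reply maximizes expected payoff against the mix.
Low: (1/3)·0 + (1/3)·(-3) + (1/3)·2 = -1/3
Mid: (1/3)·3 + (1/3)·2 + (1/3)·4 = 3
High: (1/3)·2 + (1/3)·(-2) + (1/3)·1 = 1/3
Premium: (1/3)·(-4) + (1/3)·3 + (1/3)·6 = 5/3
Highest expected payoff is 3, from Mid.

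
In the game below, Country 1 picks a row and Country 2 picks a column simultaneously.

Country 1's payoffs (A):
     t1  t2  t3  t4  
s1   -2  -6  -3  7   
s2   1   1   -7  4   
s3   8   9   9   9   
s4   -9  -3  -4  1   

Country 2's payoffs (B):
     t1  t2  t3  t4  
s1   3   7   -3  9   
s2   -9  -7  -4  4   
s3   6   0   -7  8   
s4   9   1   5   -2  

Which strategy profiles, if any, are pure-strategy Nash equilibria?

(s3, t4)

Check mutual best responses: a cell is a NE iff neither player can gain by unilaterally deviating.
Country 1's best responses — vs t1: s3 (payoff 8); vs t2: s3 (payoff 9); vs t3: s3 (payoff 9); vs t4: s3 (payoff 9).
Country 2's best responses — vs s1: t4 (payoff 9); vs s2: t4 (payoff 4); vs s3: t4 (payoff 8); vs s4: t1 (payoff 9).
The only mutual best response is (s3, t4); neither player gains by switching there.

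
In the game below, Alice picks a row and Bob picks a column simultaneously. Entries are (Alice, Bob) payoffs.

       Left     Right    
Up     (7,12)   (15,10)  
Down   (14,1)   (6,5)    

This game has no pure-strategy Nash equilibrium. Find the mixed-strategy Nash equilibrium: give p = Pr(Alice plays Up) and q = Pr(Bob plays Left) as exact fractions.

In a mixed NE each player is indifferent between their pure strategies, so the opponent's mix sets the indifference.
Bob indifferent between Left and Right: p·12 + (1−p)·1 = p·10 + (1−p)·5 ⟹ 1 + 11p = 5 + 5p ⟹ p = 2/3.
Alice indifferent between Up and Down: q·7 + (1−q)·15 = q·14 + (1−q)·6 ⟹ 15 + (-8)q = 6 + 8q ⟹ q = 9/16.

p = 2/3, q = 9/16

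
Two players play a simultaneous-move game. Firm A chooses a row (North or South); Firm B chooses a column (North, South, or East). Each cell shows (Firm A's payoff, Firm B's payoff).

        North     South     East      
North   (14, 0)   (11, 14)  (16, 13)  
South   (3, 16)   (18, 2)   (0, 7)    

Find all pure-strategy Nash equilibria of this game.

None

Find each player's best response to every opponent strategy; NE are the intersections.
Firm A's best responses — vs North: North (payoff 14); vs South: South (payoff 18); vs East: North (payoff 16).
Firm B's best responses — vs North: South (payoff 14); vs South: North (payoff 16).
No cell has both players best-responding. For instance, Firm A's best reply to North is North, but against North Firm B prefers South over North.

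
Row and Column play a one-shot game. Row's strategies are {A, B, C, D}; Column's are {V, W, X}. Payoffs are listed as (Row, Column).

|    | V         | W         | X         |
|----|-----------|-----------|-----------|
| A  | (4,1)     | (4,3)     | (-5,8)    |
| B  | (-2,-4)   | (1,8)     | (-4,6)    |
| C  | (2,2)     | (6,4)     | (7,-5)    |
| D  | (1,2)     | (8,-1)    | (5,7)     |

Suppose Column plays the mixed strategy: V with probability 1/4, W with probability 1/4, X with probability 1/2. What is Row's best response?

Compute Row's expected payoff from each pure strategy against the given mix.
A: (1/4)·4 + (1/4)·4 + (1/2)·(-5) = -1/2
B: (1/4)·(-2) + (1/4)·1 + (1/2)·(-4) = -9/4
C: (1/4)·2 + (1/4)·6 + (1/2)·7 = 11/2
D: (1/4)·1 + (1/4)·8 + (1/2)·5 = 19/4
Highest expected payoff is 11/2, from C.

C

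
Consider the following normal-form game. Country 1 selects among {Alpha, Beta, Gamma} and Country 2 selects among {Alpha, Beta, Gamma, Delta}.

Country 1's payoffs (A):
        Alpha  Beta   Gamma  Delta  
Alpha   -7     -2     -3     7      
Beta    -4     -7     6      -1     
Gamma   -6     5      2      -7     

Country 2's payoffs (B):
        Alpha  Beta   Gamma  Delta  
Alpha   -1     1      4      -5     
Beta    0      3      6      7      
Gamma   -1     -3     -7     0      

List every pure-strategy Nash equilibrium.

No pure-strategy Nash equilibrium

Find each player's best response to every opponent strategy; NE are the intersections.
Country 1's best responses — vs Alpha: Beta (payoff -4); vs Beta: Gamma (payoff 5); vs Gamma: Beta (payoff 6); vs Delta: Alpha (payoff 7).
Country 2's best responses — vs Alpha: Gamma (payoff 4); vs Beta: Delta (payoff 7); vs Gamma: Delta (payoff 0).
No cell has both players best-responding. For instance, Country 1's best reply to Delta is Alpha, but against Alpha Country 2 prefers Gamma over Delta.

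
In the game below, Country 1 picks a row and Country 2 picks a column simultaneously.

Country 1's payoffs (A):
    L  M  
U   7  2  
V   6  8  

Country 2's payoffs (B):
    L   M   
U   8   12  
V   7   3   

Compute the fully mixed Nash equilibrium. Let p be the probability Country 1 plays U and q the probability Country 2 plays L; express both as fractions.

Each player's mixing probability is pinned down by making the *other* player indifferent.
Country 2 indifferent between L and M: p·8 + (1−p)·7 = p·12 + (1−p)·3 ⟹ 7 + 1p = 3 + 9p ⟹ p = 1/2.
Country 1 indifferent between U and V: q·7 + (1−q)·2 = q·6 + (1−q)·8 ⟹ 2 + 5q = 8 + (-2)q ⟹ q = 6/7.

p = 1/2, q = 6/7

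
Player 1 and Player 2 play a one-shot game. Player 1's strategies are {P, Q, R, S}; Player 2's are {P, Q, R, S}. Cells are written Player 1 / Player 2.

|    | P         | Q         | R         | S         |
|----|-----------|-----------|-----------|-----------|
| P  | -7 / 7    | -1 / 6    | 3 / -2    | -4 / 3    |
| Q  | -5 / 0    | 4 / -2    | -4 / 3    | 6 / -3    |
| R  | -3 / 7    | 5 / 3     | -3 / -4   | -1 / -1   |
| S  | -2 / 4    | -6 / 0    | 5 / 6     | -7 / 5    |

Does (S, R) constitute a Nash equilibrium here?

Yes

Holding Player 2 at R: Player 1 gets 5 from S, versus 3 from P, -4 from Q, -3 from R. No profitable deviation for Player 1.
Holding Player 1 at S: Player 2 gets 6 from R, versus 4 from P, 0 from Q, 5 from S. No profitable deviation for Player 2 either.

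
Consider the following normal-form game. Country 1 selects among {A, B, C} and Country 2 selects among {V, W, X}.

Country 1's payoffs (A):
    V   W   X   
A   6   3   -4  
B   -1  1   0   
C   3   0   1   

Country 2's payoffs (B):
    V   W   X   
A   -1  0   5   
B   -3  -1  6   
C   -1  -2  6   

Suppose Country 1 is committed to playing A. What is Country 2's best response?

With Country 1 fixed at A, Country 2's payoffs are: V → -1, W → 0, X → 5.
The maximum is 5, achieved by X.

X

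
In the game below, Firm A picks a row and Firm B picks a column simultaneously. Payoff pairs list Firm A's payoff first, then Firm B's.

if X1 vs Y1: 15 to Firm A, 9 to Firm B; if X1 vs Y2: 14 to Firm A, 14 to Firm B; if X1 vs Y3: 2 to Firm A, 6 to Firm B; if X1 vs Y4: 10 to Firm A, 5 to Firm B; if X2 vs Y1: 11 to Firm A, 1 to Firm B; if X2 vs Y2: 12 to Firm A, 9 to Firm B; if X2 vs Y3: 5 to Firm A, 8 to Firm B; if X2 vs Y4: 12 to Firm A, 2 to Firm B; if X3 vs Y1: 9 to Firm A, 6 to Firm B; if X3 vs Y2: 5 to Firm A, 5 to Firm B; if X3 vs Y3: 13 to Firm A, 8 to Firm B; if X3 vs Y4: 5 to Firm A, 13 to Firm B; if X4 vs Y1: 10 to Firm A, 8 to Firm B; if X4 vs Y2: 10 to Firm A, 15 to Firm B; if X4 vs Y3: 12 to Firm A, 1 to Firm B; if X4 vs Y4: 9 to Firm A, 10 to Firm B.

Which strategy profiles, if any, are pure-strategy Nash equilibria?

(X1, Y2)

Check mutual best responses: a cell is a NE iff neither player can gain by unilaterally deviating.
Firm A's best responses — vs Y1: X1 (payoff 15); vs Y2: X1 (payoff 14); vs Y3: X3 (payoff 13); vs Y4: X2 (payoff 12).
Firm B's best responses — vs X1: Y2 (payoff 14); vs X2: Y2 (payoff 9); vs X3: Y4 (payoff 13); vs X4: Y2 (payoff 15).
The only mutual best response is (X1, Y2); neither player gains by switching there.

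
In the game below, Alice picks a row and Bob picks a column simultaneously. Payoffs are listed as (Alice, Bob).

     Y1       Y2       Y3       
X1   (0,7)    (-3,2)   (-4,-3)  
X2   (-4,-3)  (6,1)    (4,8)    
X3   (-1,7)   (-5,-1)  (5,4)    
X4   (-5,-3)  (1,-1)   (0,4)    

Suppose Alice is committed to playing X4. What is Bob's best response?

With Alice fixed at X4, Bob's payoffs are: Y1 → -3, Y2 → -1, Y3 → 4.
The maximum is 4, achieved by Y3.

Y3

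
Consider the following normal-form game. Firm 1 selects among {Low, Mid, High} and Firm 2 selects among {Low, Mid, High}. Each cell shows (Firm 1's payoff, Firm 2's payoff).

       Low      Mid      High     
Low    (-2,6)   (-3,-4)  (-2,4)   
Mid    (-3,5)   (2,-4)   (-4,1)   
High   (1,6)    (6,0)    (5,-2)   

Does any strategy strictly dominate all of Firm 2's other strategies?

Check whether one of Firm 2's strategies beats all alternatives regardless of what the opponent does.
Low strictly dominates: vs Low: 6 > each of {-4, 4}; vs Mid: 5 > each of {-4, 1}; vs High: 6 > each of {0, -2}.

Low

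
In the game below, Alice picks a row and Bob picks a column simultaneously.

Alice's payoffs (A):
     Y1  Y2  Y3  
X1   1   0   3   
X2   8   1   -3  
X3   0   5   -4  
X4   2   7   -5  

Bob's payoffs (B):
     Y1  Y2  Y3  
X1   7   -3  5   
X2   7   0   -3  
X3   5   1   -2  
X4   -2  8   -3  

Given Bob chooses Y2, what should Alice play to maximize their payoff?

X4

With Bob fixed at Y2, Alice's payoffs are: X1 → 0, X2 → 1, X3 → 5, X4 → 7.
The maximum is 7, achieved by X4.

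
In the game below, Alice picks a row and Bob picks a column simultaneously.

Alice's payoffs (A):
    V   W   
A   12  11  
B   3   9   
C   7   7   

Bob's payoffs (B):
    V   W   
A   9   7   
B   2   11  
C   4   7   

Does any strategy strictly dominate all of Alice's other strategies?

Check whether one of Alice's strategies beats all alternatives regardless of what the opponent does.
A strictly dominates: vs V: 12 > each of {3, 7}; vs W: 11 > each of {9, 7}.

A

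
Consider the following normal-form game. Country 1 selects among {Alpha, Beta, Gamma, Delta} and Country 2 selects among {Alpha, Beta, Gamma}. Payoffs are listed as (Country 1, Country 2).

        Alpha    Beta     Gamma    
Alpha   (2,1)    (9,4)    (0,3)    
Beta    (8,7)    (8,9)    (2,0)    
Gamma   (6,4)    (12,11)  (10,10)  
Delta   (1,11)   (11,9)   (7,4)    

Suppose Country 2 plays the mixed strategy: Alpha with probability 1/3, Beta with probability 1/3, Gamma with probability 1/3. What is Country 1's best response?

Compute Country 1's expected payoff from each pure strategy against the given mix.
Alpha: (1/3)·2 + (1/3)·9 + (1/3)·0 = 11/3
Beta: (1/3)·8 + (1/3)·8 + (1/3)·2 = 6
Gamma: (1/3)·6 + (1/3)·12 + (1/3)·10 = 28/3
Delta: (1/3)·1 + (1/3)·11 + (1/3)·7 = 19/3
Highest expected payoff is 28/3, from Gamma.

Gamma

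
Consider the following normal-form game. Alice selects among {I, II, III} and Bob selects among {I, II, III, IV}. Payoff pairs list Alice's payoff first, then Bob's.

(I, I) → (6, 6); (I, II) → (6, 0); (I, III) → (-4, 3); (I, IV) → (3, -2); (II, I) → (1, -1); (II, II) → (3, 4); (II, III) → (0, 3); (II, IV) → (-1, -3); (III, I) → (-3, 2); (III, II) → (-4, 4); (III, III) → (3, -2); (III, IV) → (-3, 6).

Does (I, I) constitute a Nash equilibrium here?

Holding Bob at I: Alice gets 6 from I, versus 1 from II, -3 from III. No profitable deviation for Alice.
Holding Alice at I: Bob gets 6 from I, versus 0 from II, 3 from III, -2 from IV. No profitable deviation for Bob either.

Yes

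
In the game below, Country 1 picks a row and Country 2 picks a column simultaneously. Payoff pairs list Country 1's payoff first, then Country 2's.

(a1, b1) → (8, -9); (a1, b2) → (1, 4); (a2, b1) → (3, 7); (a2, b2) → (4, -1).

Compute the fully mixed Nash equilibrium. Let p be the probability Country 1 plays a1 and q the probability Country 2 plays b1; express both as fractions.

p = 8/21, q = 3/8

Each player's mixing probability is pinned down by making the *other* player indifferent.
Country 2 indifferent between b1 and b2: p·(-9) + (1−p)·7 = p·4 + (1−p)·(-1) ⟹ 7 + (-16)p = (-1) + 5p ⟹ p = 8/21.
Country 1 indifferent between a1 and a2: q·8 + (1−q)·1 = q·3 + (1−q)·4 ⟹ 1 + 7q = 4 + (-1)q ⟹ q = 3/8.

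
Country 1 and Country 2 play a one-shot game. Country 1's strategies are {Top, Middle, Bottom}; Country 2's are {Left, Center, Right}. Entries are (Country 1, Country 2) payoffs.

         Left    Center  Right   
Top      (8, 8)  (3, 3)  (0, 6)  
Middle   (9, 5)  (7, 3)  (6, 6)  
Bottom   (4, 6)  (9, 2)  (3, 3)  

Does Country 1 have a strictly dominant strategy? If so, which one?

No strictly dominant strategy

Check whether one of Country 1's strategies beats all alternatives regardless of what the opponent does.
Top is not dominant: against Left, Middle gives 9 > 8.
Middle is not dominant: against Center, Bottom gives 9 > 7.
Bottom is not dominant: against Left, Top gives 8 > 4.
No single strategy is best against every opponent action.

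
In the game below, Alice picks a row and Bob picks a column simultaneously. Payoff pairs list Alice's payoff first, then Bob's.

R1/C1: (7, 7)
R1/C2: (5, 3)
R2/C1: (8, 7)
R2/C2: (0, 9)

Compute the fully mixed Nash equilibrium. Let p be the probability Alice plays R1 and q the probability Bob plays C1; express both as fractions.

In a mixed NE each player is indifferent between their pure strategies, so the opponent's mix sets the indifference.
Bob indifferent between C1 and C2: p·7 + (1−p)·7 = p·3 + (1−p)·9 ⟹ 7 + 0p = 9 + (-6)p ⟹ p = 1/3.
Alice indifferent between R1 and R2: q·7 + (1−q)·5 = q·8 + (1−q)·0 ⟹ 5 + 2q = 0 + 8q ⟹ q = 5/6.

p = 1/3, q = 5/6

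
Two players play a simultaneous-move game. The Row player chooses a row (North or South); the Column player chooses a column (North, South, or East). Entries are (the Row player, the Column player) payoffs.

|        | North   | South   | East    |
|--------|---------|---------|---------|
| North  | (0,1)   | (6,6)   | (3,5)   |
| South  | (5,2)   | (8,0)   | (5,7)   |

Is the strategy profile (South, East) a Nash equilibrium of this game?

Yes

Holding the Column player at East: the Row player gets 5 from South, versus 3 from North. No profitable deviation for the Row player.
Holding the Row player at South: the Column player gets 7 from East, versus 2 from North, 0 from South. No profitable deviation for the Column player either.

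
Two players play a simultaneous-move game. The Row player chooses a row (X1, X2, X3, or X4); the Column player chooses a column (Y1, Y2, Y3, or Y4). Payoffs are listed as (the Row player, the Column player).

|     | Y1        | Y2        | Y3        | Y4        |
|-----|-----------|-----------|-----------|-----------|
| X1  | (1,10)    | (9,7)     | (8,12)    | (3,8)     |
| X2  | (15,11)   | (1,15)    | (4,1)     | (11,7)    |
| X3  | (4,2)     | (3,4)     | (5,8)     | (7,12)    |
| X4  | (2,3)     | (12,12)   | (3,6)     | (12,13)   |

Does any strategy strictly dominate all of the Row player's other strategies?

No strictly dominant strategy

Check whether one of the Row player's strategies beats all alternatives regardless of what the opponent does.
X1 is not dominant: against Y1, X2 gives 15 > 1.
X2 is not dominant: against Y2, X1 gives 9 > 1.
X3 is not dominant: against Y1, X2 gives 15 > 4.
X4 is not dominant: against Y1, X2 gives 15 > 2.
No single strategy is best against every opponent action.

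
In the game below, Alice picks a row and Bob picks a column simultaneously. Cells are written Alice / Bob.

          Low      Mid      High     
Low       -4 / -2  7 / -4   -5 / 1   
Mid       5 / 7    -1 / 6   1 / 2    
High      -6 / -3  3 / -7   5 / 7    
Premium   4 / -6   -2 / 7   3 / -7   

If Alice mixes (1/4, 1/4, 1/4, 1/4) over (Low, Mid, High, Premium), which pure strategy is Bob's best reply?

High

Compute Bob's expected payoff from each pure strategy against the given mix.
Low: (1/4)·(-2) + (1/4)·7 + (1/4)·(-3) + (1/4)·(-6) = -1
Mid: (1/4)·(-4) + (1/4)·6 + (1/4)·(-7) + (1/4)·7 = 1/2
High: (1/4)·1 + (1/4)·2 + (1/4)·7 + (1/4)·(-7) = 3/4
Highest expected payoff is 3/4, from High.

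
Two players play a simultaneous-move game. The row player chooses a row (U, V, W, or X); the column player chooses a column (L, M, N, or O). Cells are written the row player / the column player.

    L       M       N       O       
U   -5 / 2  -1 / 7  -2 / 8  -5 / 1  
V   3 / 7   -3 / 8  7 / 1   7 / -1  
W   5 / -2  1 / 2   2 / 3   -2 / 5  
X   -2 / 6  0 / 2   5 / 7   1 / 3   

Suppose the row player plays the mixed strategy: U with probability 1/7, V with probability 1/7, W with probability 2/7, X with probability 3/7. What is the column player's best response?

N

The column player's best reply maximizes expected payoff against the mix.
L: (1/7)·2 + (1/7)·7 + (2/7)·(-2) + (3/7)·6 = 23/7
M: (1/7)·7 + (1/7)·8 + (2/7)·2 + (3/7)·2 = 25/7
N: (1/7)·8 + (1/7)·1 + (2/7)·3 + (3/7)·7 = 36/7
O: (1/7)·1 + (1/7)·(-1) + (2/7)·5 + (3/7)·3 = 19/7
Highest expected payoff is 36/7, from N.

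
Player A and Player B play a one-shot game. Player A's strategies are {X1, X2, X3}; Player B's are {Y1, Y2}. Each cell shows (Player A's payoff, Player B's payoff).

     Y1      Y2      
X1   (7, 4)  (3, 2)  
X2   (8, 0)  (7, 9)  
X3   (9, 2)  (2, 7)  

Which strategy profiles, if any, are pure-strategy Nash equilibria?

(X2, Y2)

Check mutual best responses: a cell is a NE iff neither player can gain by unilaterally deviating.
Player A's best responses — vs Y1: X3 (payoff 9); vs Y2: X2 (payoff 7).
Player B's best responses — vs X1: Y1 (payoff 4); vs X2: Y2 (payoff 9); vs X3: Y2 (payoff 7).
The only mutual best response is (X2, Y2); neither player gains by switching there.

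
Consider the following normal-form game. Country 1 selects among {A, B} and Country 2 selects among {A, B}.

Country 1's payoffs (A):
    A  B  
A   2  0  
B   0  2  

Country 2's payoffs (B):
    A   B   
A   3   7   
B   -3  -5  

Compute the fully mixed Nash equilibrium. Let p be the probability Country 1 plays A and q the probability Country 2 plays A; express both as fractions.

Each player's mixing probability is pinned down by making the *other* player indifferent.
Country 2 indifferent between A and B: p·3 + (1−p)·(-3) = p·7 + (1−p)·(-5) ⟹ (-3) + 6p = (-5) + 12p ⟹ p = 1/3.
Country 1 indifferent between A and B: q·2 + (1−q)·0 = q·0 + (1−q)·2 ⟹ 0 + 2q = 2 + (-2)q ⟹ q = 1/2.

p = 1/3, q = 1/2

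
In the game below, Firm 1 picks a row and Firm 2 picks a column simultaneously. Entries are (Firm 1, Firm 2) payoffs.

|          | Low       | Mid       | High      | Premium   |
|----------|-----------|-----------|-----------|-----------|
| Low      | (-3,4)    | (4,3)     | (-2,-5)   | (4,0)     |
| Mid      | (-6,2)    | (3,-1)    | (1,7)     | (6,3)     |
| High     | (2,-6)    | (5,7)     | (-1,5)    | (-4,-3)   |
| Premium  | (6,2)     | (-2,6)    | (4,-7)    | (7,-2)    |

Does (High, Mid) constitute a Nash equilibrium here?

Holding Firm 2 at Mid: Firm 1 gets 5 from High, versus 4 from Low, 3 from Mid, -2 from Premium. No profitable deviation for Firm 1.
Holding Firm 1 at High: Firm 2 gets 7 from Mid, versus -6 from Low, 5 from High, -3 from Premium. No profitable deviation for Firm 2 either.

Yes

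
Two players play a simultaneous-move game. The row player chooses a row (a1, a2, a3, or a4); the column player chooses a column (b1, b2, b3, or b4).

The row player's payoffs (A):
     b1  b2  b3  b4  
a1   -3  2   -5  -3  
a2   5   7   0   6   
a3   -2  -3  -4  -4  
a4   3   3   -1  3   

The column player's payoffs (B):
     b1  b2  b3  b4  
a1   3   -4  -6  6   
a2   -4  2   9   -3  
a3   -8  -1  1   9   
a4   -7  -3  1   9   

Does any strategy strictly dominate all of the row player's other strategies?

a2

Check whether one of the row player's strategies beats all alternatives regardless of what the opponent does.
a2 strictly dominates: vs b1: 5 > each of {-3, -2, 3}; vs b2: 7 > each of {2, -3, 3}; vs b3: 0 > each of {-5, -4, -1}; vs b4: 6 > each of {-3, -4, 3}.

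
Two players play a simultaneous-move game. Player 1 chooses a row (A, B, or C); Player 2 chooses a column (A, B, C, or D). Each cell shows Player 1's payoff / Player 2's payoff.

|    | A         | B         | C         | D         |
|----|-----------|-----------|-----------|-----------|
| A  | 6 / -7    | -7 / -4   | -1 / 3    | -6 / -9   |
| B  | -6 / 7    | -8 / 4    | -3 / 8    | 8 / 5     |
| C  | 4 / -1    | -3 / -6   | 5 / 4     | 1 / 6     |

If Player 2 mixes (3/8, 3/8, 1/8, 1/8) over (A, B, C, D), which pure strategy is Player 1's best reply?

C

Compute Player 1's expected payoff from each pure strategy against the given mix.
A: (3/8)·6 + (3/8)·(-7) + (1/8)·(-1) + (1/8)·(-6) = -5/4
B: (3/8)·(-6) + (3/8)·(-8) + (1/8)·(-3) + (1/8)·8 = -37/8
C: (3/8)·4 + (3/8)·(-3) + (1/8)·5 + (1/8)·1 = 9/8
Highest expected payoff is 9/8, from C.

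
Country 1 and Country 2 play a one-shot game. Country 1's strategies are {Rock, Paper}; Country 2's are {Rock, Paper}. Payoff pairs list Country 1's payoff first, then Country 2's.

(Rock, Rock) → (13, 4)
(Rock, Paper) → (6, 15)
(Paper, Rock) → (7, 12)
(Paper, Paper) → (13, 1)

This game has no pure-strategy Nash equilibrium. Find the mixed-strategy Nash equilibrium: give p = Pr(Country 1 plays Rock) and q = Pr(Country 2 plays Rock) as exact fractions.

In a mixed NE each player is indifferent between their pure strategies, so the opponent's mix sets the indifference.
Country 2 indifferent between Rock and Paper: p·4 + (1−p)·12 = p·15 + (1−p)·1 ⟹ 12 + (-8)p = 1 + 14p ⟹ p = 1/2.
Country 1 indifferent between Rock and Paper: q·13 + (1−q)·6 = q·7 + (1−q)·13 ⟹ 6 + 7q = 13 + (-6)q ⟹ q = 7/13.

p = 1/2, q = 7/13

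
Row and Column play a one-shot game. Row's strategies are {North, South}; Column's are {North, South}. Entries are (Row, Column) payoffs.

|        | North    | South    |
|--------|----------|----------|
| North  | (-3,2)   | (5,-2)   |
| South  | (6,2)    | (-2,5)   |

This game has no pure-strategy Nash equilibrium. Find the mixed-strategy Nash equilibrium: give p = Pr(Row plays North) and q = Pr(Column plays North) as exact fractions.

In a mixed NE each player is indifferent between their pure strategies, so the opponent's mix sets the indifference.
Column indifferent between North and South: p·2 + (1−p)·2 = p·(-2) + (1−p)·5 ⟹ 2 + 0p = 5 + (-7)p ⟹ p = 3/7.
Row indifferent between North and South: q·(-3) + (1−q)·5 = q·6 + (1−q)·(-2) ⟹ 5 + (-8)q = (-2) + 8q ⟹ q = 7/16.

p = 3/7, q = 7/16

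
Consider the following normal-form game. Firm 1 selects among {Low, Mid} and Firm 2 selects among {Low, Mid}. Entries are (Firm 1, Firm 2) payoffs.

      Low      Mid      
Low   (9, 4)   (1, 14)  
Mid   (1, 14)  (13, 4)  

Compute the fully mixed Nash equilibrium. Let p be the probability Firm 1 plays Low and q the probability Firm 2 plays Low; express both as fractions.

p = 1/2, q = 3/5

In a mixed NE each player is indifferent between their pure strategies, so the opponent's mix sets the indifference.
Firm 2 indifferent between Low and Mid: p·4 + (1−p)·14 = p·14 + (1−p)·4 ⟹ 14 + (-10)p = 4 + 10p ⟹ p = 1/2.
Firm 1 indifferent between Low and Mid: q·9 + (1−q)·1 = q·1 + (1−q)·13 ⟹ 1 + 8q = 13 + (-12)q ⟹ q = 3/5.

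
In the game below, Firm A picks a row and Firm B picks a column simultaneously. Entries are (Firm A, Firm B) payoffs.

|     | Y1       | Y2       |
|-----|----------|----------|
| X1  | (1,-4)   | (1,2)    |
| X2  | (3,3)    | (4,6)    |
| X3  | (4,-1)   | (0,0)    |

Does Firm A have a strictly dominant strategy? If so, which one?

No strictly dominant strategy

A strategy is strictly dominant if it gives Firm A a strictly higher payoff than every other strategy, against every choice by the opponent.
X1 is not dominant: against Y1, X2 gives 3 > 1.
X2 is not dominant: against Y1, X3 gives 4 > 3.
X3 is not dominant: against Y2, X1 gives 1 > 0.
No single strategy is best against every opponent action.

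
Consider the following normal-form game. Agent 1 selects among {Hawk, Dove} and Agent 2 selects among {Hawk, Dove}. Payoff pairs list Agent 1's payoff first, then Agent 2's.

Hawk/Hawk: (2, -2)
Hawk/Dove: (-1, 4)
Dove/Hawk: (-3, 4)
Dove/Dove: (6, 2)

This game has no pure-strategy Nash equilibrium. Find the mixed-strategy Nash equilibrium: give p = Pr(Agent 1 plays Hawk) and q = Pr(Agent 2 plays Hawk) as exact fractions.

Each player's mixing probability is pinned down by making the *other* player indifferent.
Agent 2 indifferent between Hawk and Dove: p·(-2) + (1−p)·4 = p·4 + (1−p)·2 ⟹ 4 + (-6)p = 2 + 2p ⟹ p = 1/4.
Agent 1 indifferent between Hawk and Dove: q·2 + (1−q)·(-1) = q·(-3) + (1−q)·6 ⟹ (-1) + 3q = 6 + (-9)q ⟹ q = 7/12.

p = 1/4, q = 7/12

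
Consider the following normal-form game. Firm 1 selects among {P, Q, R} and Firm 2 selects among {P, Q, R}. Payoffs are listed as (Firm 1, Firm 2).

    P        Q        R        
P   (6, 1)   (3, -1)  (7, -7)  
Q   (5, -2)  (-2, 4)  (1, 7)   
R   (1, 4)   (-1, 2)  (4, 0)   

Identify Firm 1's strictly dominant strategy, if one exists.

Check whether one of Firm 1's strategies beats all alternatives regardless of what the opponent does.
P strictly dominates: vs P: 6 > each of {5, 1}; vs Q: 3 > each of {-2, -1}; vs R: 7 > each of {1, 4}.

P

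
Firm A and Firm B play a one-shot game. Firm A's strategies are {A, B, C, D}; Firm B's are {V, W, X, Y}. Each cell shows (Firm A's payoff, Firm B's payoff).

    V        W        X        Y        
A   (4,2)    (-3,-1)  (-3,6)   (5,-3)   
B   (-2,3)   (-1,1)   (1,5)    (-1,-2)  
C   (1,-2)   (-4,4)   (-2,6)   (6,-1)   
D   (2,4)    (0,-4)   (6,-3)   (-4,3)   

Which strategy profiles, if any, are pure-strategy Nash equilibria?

A profile is a Nash equilibrium when each player is best-responding to the other.
Firm A's best responses — vs V: A (payoff 4); vs W: D (payoff 0); vs X: D (payoff 6); vs Y: C (payoff 6).
Firm B's best responses — vs A: X (payoff 6); vs B: X (payoff 5); vs C: X (payoff 6); vs D: V (payoff 4).
No cell has both players best-responding. For instance, Firm A's best reply to W is D, but against D Firm B prefers V over W.

There is no pure-strategy Nash equilibrium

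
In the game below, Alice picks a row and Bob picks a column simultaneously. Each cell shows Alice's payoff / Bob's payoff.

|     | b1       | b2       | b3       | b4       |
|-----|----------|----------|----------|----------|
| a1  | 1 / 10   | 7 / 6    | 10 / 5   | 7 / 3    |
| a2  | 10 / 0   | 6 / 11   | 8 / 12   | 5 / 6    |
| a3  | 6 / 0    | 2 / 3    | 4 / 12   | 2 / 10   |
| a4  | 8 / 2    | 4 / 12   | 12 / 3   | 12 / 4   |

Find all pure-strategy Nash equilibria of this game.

A profile is a Nash equilibrium when each player is best-responding to the other.
Alice's best responses — vs b1: a2 (payoff 10); vs b2: a1 (payoff 7); vs b3: a4 (payoff 12); vs b4: a4 (payoff 12).
Bob's best responses — vs a1: b1 (payoff 10); vs a2: b3 (payoff 12); vs a3: b3 (payoff 12); vs a4: b2 (payoff 12).
No cell has both players best-responding. For instance, Alice's best reply to b1 is a2, but against a2 Bob prefers b3 over b1.

No pure-strategy Nash equilibrium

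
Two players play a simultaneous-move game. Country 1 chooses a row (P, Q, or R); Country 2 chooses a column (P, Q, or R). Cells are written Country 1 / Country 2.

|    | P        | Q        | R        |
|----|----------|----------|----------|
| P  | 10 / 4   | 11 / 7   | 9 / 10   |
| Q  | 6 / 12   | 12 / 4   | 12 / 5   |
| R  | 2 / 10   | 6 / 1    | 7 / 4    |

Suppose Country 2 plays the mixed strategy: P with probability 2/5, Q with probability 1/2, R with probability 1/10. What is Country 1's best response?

Country 1's best reply maximizes expected payoff against the mix.
P: (2/5)·10 + (1/2)·11 + (1/10)·9 = 52/5
Q: (2/5)·6 + (1/2)·12 + (1/10)·12 = 48/5
R: (2/5)·2 + (1/2)·6 + (1/10)·7 = 9/2
Highest expected payoff is 52/5, from P.

P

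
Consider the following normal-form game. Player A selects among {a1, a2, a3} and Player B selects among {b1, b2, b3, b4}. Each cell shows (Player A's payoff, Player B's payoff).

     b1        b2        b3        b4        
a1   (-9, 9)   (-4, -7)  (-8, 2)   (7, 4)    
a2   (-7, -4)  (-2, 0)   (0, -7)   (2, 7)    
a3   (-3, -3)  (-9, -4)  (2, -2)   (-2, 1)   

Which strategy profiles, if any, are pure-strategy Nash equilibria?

No pure-strategy Nash equilibrium

Check mutual best responses: a cell is a NE iff neither player can gain by unilaterally deviating.
Player A's best responses — vs b1: a3 (payoff -3); vs b2: a2 (payoff -2); vs b3: a3 (payoff 2); vs b4: a1 (payoff 7).
Player B's best responses — vs a1: b1 (payoff 9); vs a2: b4 (payoff 7); vs a3: b4 (payoff 1).
No cell has both players best-responding. For instance, Player A's best reply to b2 is a2, but against a2 Player B prefers b4 over b2.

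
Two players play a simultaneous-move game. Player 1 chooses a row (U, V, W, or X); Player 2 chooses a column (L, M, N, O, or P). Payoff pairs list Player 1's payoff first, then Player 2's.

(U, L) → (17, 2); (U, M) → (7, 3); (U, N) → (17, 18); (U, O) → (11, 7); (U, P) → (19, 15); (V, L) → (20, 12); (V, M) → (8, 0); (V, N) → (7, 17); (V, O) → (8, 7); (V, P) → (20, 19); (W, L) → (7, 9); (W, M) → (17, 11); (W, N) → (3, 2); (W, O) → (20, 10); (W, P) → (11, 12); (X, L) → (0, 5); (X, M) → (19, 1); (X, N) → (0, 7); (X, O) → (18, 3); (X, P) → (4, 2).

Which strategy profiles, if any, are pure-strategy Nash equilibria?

A profile is a Nash equilibrium when each player is best-responding to the other.
Player 1's best responses — vs L: V (payoff 20); vs M: X (payoff 19); vs N: U (payoff 17); vs O: W (payoff 20); vs P: V (payoff 20).
Player 2's best responses — vs U: N (payoff 18); vs V: P (payoff 19); vs W: P (payoff 12); vs X: N (payoff 7).
Mutual best responses occur at (U, N) and (V, P); at each, neither player gains by switching.

(U, N) and (V, P)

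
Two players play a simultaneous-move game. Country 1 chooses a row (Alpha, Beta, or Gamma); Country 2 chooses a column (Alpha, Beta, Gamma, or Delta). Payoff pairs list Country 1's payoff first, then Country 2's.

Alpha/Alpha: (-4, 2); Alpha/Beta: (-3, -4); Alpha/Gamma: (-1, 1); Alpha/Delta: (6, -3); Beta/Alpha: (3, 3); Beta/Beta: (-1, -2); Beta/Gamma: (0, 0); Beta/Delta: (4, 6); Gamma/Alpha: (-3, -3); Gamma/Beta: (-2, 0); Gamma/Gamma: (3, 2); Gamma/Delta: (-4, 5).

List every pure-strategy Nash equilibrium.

No pure-strategy Nash equilibrium

A profile is a Nash equilibrium when each player is best-responding to the other.
Country 1's best responses — vs Alpha: Beta (payoff 3); vs Beta: Beta (payoff -1); vs Gamma: Gamma (payoff 3); vs Delta: Alpha (payoff 6).
Country 2's best responses — vs Alpha: Alpha (payoff 2); vs Beta: Delta (payoff 6); vs Gamma: Delta (payoff 5).
No cell has both players best-responding. For instance, Country 1's best reply to Alpha is Beta, but against Beta Country 2 prefers Delta over Alpha.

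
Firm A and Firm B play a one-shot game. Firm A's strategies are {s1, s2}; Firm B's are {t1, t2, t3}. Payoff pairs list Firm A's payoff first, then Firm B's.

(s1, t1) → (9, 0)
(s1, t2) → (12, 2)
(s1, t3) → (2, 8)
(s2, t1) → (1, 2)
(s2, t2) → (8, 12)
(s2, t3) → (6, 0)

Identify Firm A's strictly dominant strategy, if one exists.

A strategy is strictly dominant if it gives Firm A a strictly higher payoff than every other strategy, against every choice by the opponent.
s1 is not dominant: against t3, s2 gives 6 > 2.
s2 is not dominant: against t1, s1 gives 9 > 1.
No single strategy is best against every opponent action.

None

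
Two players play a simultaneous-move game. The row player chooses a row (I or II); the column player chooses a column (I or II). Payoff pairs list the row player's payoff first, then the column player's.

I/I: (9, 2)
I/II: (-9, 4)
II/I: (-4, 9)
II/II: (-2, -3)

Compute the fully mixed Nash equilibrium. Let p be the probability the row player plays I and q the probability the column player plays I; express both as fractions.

p = 6/7, q = 7/20

In a mixed NE each player is indifferent between their pure strategies, so the opponent's mix sets the indifference.
The column player indifferent between I and II: p·2 + (1−p)·9 = p·4 + (1−p)·(-3) ⟹ 9 + (-7)p = (-3) + 7p ⟹ p = 6/7.
The row player indifferent between I and II: q·9 + (1−q)·(-9) = q·(-4) + (1−q)·(-2) ⟹ (-9) + 18q = (-2) + (-2)q ⟹ q = 7/20.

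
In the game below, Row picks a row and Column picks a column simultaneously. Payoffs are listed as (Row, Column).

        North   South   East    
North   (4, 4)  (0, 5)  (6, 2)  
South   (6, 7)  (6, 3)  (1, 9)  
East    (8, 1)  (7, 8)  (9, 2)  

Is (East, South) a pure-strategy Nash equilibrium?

Holding Column at South: Row gets 7 from East, versus 0 from North, 6 from South. No profitable deviation for Row.
Holding Row at East: Column gets 8 from South, versus 1 from North, 2 from East. No profitable deviation for Column either.

Yes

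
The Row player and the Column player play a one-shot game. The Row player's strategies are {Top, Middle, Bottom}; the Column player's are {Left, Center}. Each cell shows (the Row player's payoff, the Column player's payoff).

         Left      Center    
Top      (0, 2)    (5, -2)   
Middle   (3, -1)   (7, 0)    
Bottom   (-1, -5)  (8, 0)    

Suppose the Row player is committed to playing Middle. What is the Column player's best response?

With the Row player fixed at Middle, the Column player's payoffs are: Left → -1, Center → 0.
The maximum is 0, achieved by Center.

Center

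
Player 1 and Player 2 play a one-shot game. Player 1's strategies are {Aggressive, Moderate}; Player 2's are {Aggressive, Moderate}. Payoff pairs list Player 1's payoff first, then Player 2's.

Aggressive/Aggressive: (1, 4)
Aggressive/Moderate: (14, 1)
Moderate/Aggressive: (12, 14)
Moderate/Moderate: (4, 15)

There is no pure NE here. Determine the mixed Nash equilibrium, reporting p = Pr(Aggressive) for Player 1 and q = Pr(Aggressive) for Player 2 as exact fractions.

Each player's mixing probability is pinned down by making the *other* player indifferent.
Player 2 indifferent between Aggressive and Moderate: p·4 + (1−p)·14 = p·1 + (1−p)·15 ⟹ 14 + (-10)p = 15 + (-14)p ⟹ p = 1/4.
Player 1 indifferent between Aggressive and Moderate: q·1 + (1−q)·14 = q·12 + (1−q)·4 ⟹ 14 + (-13)q = 4 + 8q ⟹ q = 10/21.

p = 1/4, q = 10/21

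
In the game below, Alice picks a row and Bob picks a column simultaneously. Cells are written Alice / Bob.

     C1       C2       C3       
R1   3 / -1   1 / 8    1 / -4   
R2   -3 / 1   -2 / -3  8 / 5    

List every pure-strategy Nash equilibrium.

(R1, C2) and (R2, C3)

A profile is a Nash equilibrium when each player is best-responding to the other.
Alice's best responses — vs C1: R1 (payoff 3); vs C2: R1 (payoff 1); vs C3: R2 (payoff 8).
Bob's best responses — vs R1: C2 (payoff 8); vs R2: C3 (payoff 5).
Mutual best responses occur at (R1, C2) and (R2, C3); at each, neither player gains by switching.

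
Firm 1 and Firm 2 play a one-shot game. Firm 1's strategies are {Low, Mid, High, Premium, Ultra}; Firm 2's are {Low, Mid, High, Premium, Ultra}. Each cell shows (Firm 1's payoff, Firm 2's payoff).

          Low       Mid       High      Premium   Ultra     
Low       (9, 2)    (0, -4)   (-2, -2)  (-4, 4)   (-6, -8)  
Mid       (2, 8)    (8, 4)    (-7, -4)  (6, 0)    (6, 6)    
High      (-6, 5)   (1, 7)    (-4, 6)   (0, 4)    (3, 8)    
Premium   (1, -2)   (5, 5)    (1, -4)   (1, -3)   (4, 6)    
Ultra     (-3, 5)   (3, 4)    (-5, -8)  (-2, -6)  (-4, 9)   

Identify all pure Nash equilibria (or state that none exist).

A profile is a Nash equilibrium when each player is best-responding to the other.
Firm 1's best responses — vs Low: Low (payoff 9); vs Mid: Mid (payoff 8); vs High: Premium (payoff 1); vs Premium: Mid (payoff 6); vs Ultra: Mid (payoff 6).
Firm 2's best responses — vs Low: Premium (payoff 4); vs Mid: Low (payoff 8); vs High: Ultra (payoff 8); vs Premium: Ultra (payoff 6); vs Ultra: Ultra (payoff 9).
No cell has both players best-responding. For instance, Firm 1's best reply to Ultra is Mid, but against Mid Firm 2 prefers Low over Ultra.

No pure-strategy Nash equilibrium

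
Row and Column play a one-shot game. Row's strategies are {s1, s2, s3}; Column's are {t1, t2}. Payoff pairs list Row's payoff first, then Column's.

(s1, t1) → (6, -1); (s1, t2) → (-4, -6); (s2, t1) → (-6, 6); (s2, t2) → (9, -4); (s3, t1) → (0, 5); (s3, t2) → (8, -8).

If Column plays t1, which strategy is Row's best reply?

s1

With Column fixed at t1, Row's payoffs are: s1 → 6, s2 → -6, s3 → 0.
The maximum is 6, achieved by s1.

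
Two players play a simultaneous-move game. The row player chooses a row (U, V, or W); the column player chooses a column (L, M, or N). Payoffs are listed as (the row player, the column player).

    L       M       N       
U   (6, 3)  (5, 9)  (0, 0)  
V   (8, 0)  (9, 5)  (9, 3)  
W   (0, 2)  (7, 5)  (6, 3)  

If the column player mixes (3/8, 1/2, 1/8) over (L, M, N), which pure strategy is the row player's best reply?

The row player's best reply maximizes expected payoff against the mix.
U: (3/8)·6 + (1/2)·5 + (1/8)·0 = 19/4
V: (3/8)·8 + (1/2)·9 + (1/8)·9 = 69/8
W: (3/8)·0 + (1/2)·7 + (1/8)·6 = 17/4
Highest expected payoff is 69/8, from V.

V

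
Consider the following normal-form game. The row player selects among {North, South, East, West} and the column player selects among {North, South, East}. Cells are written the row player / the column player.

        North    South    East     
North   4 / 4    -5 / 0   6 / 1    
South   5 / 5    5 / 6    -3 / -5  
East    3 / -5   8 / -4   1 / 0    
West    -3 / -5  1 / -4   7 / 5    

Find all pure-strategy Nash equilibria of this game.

(West, East)

A profile is a Nash equilibrium when each player is best-responding to the other.
The row player's best responses — vs North: South (payoff 5); vs South: East (payoff 8); vs East: West (payoff 7).
The column player's best responses — vs North: North (payoff 4); vs South: South (payoff 6); vs East: East (payoff 0); vs West: East (payoff 5).
The only mutual best response is (West, East); neither player gains by switching there.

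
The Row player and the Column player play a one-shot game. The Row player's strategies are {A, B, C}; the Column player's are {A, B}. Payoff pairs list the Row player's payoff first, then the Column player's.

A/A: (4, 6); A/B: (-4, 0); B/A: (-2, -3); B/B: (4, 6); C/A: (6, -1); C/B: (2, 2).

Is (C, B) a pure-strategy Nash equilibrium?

No

Holding the Column player at B: the Row player gets 2 from C but could get 4 by switching to B. The Row player has a profitable deviation.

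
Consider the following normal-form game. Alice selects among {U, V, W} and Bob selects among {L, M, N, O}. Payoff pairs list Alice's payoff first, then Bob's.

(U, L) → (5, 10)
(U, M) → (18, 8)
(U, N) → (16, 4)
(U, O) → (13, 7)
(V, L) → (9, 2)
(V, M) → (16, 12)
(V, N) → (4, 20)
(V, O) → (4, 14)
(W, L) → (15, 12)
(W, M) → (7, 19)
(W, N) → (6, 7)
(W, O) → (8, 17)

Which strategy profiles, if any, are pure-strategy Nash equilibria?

There is no pure-strategy Nash equilibrium

Check mutual best responses: a cell is a NE iff neither player can gain by unilaterally deviating.
Alice's best responses — vs L: W (payoff 15); vs M: U (payoff 18); vs N: U (payoff 16); vs O: U (payoff 13).
Bob's best responses — vs U: L (payoff 10); vs V: N (payoff 20); vs W: M (payoff 19).
No cell has both players best-responding. For instance, Alice's best reply to O is U, but against U Bob prefers L over O.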